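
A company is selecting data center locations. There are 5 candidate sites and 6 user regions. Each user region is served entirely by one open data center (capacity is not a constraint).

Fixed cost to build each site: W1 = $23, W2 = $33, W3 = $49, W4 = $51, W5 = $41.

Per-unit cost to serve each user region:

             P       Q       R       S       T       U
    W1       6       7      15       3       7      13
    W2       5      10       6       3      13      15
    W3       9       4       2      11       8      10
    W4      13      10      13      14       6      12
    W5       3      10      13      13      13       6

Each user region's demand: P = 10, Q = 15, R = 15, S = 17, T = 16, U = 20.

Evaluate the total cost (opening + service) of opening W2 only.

Total cost: 882

Each user region is assigned to its cheapest site among the open ones.
{W2}: P→W2 5·10=50, Q→W2 10·15=150, R→W2 6·15=90, S→W2 3·17=51, T→W2 13·16=208, U→W2 15·20=300. Service 849; fixed 33; total 882.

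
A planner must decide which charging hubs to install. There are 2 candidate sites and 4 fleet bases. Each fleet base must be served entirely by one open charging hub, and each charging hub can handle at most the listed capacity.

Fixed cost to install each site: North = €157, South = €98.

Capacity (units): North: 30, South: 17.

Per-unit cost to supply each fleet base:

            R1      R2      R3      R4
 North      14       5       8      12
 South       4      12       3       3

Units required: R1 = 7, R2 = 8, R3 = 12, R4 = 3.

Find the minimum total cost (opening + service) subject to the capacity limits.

Open {North}: R1→North 14·7=98, R2→North 5·8=40, R3→North 8·12=96, R4→North 12·3=36.
Loads: North carries 30/30. Service 270; fixed 157; total 427.
Next best feasible plan costs 428.

Minimum total cost: 427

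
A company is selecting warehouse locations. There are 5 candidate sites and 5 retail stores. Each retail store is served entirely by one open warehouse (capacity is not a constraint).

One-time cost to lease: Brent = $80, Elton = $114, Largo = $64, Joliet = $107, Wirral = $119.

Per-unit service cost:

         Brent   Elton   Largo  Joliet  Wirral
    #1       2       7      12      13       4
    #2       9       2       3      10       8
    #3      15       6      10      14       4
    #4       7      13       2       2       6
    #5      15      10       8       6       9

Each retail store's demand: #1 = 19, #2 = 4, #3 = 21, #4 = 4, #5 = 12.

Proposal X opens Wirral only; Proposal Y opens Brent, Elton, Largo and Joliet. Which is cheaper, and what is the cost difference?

Proposal X is cheaper by 174.

Proposal X: {Wirral}: #1→Wirral 4·19=76, #2→Wirral 8·4=32, #3→Wirral 4·21=84, #4→Wirral 6·4=24, #5→Wirral 9·12=108. Service 324; fixed 119; total 443.
Proposal Y: {Brent, Elton, Largo, Joliet}: #1→Brent 2·19=38, #2→Elton 2·4=8, #3→Elton 6·21=126, #4→Largo 2·4=8, #5→Joliet 6·12=72. Service 252; fixed 365; total 617.
Difference: |443 − 617| = 174.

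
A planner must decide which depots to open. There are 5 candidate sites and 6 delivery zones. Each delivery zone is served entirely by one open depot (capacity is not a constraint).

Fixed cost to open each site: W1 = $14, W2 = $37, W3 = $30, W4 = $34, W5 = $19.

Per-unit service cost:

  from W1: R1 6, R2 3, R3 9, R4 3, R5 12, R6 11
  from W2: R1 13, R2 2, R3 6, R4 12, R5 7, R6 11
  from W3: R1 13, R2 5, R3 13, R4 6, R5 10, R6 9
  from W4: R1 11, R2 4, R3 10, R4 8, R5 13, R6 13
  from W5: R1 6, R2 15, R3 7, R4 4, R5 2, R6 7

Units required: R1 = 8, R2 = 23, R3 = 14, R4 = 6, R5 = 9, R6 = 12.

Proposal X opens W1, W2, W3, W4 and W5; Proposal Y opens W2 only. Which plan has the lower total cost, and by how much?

Proposal X is cheaper by 106.

Proposal X: {W1, W2, W3, W4, W5}: R1→W1 6·8=48, R2→W2 2·23=46, R3→W2 6·14=84, R4→W1 3·6=18, R5→W5 2·9=18, R6→W5 7·12=84. Service 298; fixed 134; total 432.
Proposal Y: {W2}: R1→W2 13·8=104, R2→W2 2·23=46, R3→W2 6·14=84, R4→W2 12·6=72, R5→W2 7·9=63, R6→W2 11·12=132. Service 501; fixed 37; total 538.
Difference: |432 − 538| = 106.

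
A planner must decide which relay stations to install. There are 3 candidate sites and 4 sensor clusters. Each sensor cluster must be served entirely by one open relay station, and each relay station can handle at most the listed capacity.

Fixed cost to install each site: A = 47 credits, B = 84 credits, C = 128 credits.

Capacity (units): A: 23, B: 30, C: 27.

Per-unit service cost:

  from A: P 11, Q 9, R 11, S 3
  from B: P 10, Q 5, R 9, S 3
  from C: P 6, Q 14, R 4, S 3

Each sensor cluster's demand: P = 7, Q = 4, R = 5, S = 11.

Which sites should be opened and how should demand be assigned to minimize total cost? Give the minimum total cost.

Open {B}: P→B 10·7=70, Q→B 5·4=20, R→B 9·5=45, S→B 3·11=33.
Loads: B carries 27/30. Service 168; fixed 84; total 252.
Next best feasible plan costs 279.

Minimum total cost: 252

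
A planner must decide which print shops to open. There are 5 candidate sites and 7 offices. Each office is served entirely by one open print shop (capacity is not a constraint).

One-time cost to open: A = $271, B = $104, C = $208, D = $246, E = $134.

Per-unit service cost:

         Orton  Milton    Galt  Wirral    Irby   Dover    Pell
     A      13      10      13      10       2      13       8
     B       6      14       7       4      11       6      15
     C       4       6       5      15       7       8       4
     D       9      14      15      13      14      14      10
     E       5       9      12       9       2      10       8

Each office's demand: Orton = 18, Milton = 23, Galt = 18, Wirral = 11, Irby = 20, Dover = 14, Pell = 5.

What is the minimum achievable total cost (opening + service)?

Minimum total cost: 869

For any fixed open set, each office goes to its cheapest open site; total = fixed + service.
{B, E}: Orton→E 5·18=90, Milton→E 9·23=207, Galt→B 7·18=126, Wirral→B 4·11=44, Irby→E 2·20=40, Dover→B 6·14=84, Pell→E 8·5=40. Service 631; fixed 238; total 869.
{B, C}: service 588 + fixed 312 = 900
{C, E}: Orton→C 4·18=72, Milton→C 6·23=138, Galt→C 5·18=90, Wirral→E 9·11=99, Irby→E 2·20=40, Dover→C 8·14=112, Pell→C 4·5=20. Service 571; fixed 342; total 913.
{A, B, C, D, E}: service 488 + fixed 963 = 1451
No other subset beats 869.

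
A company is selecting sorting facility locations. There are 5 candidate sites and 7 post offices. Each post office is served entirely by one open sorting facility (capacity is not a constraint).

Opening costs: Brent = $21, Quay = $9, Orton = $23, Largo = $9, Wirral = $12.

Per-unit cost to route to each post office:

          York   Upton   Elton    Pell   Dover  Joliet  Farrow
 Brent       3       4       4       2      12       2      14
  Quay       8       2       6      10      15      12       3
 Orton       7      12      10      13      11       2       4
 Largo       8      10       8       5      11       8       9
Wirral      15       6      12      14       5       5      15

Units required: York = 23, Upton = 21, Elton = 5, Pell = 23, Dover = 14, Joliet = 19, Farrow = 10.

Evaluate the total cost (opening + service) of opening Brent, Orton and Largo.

Total cost: 504

Each post office is assigned to its cheapest site among the open ones.
{Brent, Orton, Largo}: York→Brent 3·23=69, Upton→Brent 4·21=84, Elton→Brent 4·5=20, Pell→Brent 2·23=46, Dover→Orton 11·14=154, Joliet→Brent 2·19=38, Farrow→Orton 4·10=40. Service 451; fixed 53; total 504.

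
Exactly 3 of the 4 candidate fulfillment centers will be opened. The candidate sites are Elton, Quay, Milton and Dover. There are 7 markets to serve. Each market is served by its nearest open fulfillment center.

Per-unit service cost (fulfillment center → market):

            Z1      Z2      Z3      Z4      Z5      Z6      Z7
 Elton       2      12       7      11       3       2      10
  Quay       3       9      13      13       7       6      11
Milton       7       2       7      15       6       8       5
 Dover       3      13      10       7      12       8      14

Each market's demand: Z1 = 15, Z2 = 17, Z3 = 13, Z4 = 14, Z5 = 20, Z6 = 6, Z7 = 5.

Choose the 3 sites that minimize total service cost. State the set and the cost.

Choose Elton, Milton and Dover; total service cost 350.

With exactly 3 open, each market uses its cheapest among the chosen.
{Elton, Milton, Dover}: Z1→Elton 2·15=30, Z2→Milton 2·17=34, Z3→Elton 7·13=91, Z4→Dover 7·14=98, Z5→Elton 3·20=60, Z6→Elton 2·6=12, Z7→Milton 5·5=25. Service cost 350.
{Elton, Quay, Milton}: service cost 406
{Quay, Milton, Dover}: service cost 449
Among all 4 size-3 choices, {Elton, Milton, Dover} is lowest.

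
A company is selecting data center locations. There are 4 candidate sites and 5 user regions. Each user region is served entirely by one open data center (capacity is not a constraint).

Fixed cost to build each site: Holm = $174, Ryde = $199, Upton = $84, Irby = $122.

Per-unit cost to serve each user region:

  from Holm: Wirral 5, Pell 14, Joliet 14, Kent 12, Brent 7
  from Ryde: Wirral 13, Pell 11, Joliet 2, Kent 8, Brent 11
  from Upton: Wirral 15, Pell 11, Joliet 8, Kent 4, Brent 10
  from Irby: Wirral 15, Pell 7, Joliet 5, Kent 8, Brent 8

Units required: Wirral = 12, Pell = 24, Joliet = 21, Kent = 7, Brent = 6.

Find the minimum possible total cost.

Minimum total cost: 679

For any fixed open set, each user region goes to its cheapest open site; total = fixed + service.
{Irby}: Wirral→Irby 15·12=180, Pell→Irby 7·24=168, Joliet→Irby 5·21=105, Kent→Irby 8·7=56, Brent→Irby 8·6=48. Service 557; fixed 122; total 679.
{Holm, Irby}: Wirral→Holm 5·12=60, Pell→Irby 7·24=168, Joliet→Irby 5·21=105, Kent→Irby 8·7=56, Brent→Holm 7·6=42. Service 431; fixed 296; total 727.
{Upton, Irby}: Wirral→Upton 15·12=180, Pell→Irby 7·24=168, Joliet→Irby 5·21=105, Kent→Upton 4·7=28, Brent→Irby 8·6=48. Service 529; fixed 206; total 735.
{Holm, Ryde, Upton, Irby}: service 340 + fixed 579 = 919
No other subset beats 679.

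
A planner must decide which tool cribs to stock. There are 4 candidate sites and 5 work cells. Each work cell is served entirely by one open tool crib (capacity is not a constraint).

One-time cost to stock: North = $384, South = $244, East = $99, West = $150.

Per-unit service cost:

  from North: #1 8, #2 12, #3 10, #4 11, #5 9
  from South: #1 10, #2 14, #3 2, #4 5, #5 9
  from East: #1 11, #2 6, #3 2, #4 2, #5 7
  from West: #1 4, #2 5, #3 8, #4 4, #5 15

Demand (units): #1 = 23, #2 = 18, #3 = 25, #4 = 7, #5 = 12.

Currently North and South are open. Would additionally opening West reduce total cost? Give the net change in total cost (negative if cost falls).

Current service cost with {North, South}: 593.
Adding West: each work cell re-picks its cheapest; new service cost 368, saving 225.
Extra fixed cost: 150. Net change = 150 − 225 = -75.
(Totals: 1221 → 1146.)

Yes — net change −75 (cost falls by 75).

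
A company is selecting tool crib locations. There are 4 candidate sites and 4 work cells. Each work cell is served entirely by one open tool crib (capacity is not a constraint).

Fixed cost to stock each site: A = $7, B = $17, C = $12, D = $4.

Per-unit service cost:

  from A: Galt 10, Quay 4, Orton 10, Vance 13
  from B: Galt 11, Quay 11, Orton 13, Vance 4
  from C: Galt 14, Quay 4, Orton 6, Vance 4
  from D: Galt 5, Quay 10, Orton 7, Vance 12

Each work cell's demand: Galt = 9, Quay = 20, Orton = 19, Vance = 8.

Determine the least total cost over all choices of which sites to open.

Minimum total cost: 287

For any fixed open set, each work cell goes to its cheapest open site; total = fixed + service.
{C, D}: Galt→D 5·9=45, Quay→C 4·20=80, Orton→C 6·19=114, Vance→C 4·8=32. Service 271; fixed 16; total 287.
{A, C, D}: Galt→D 5·9=45, Quay→A 4·20=80, Orton→C 6·19=114, Vance→C 4·8=32. Service 271; fixed 23; total 294.
{B, C, D}: service 271 + fixed 33 = 304
{A, B, C, D}: service 271 + fixed 40 = 311
No other subset beats 287.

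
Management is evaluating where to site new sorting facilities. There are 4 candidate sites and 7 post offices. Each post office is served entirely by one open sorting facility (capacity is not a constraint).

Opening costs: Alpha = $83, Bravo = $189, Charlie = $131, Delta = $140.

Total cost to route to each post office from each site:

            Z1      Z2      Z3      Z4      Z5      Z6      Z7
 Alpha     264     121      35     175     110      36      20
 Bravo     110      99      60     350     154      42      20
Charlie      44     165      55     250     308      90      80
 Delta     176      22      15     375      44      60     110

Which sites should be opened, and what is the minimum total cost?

Open Alpha, Charlie and Delta; minimum total cost 710.

For any fixed open set, each post office goes to its cheapest open site; total = fixed + service.
{Alpha, Charlie, Delta}: Z1→Charlie 44, Z2→Delta 22, Z3→Delta 15, Z4→Alpha 175, Z5→Delta 44, Z6→Alpha 36, Z7→Alpha 20. Service 356; fixed 354; total 710.
{Alpha, Delta}: Z1→Delta 176, Z2→Delta 22, Z3→Delta 15, Z4→Alpha 175, Z5→Delta 44, Z6→Alpha 36, Z7→Alpha 20. Service 488; fixed 223; total 711.
{Alpha, Charlie}: service 541 + fixed 214 = 755
{Alpha, Bravo, Charlie, Delta}: service 356 + fixed 543 = 899
No other subset beats 710.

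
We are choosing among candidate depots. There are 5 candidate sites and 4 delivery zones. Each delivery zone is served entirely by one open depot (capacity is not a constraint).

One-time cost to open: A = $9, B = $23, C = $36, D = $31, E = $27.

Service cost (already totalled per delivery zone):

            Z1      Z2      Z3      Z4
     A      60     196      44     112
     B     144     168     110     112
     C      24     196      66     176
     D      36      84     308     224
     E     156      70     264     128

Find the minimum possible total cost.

For any fixed open set, each delivery zone goes to its cheapest open site; total = fixed + service.
{A, D}: Z1→D 36, Z2→D 84, Z3→A 44, Z4→A 112. Service 276; fixed 40; total 316.
{A, C, E}: Z1→C 24, Z2→E 70, Z3→A 44, Z4→A 112. Service 250; fixed 72; total 322.
{A, E}: service 286 + fixed 36 = 322
{A, B, C, D, E}: service 250 + fixed 126 = 376
No other subset beats 316.

Minimum total cost: 316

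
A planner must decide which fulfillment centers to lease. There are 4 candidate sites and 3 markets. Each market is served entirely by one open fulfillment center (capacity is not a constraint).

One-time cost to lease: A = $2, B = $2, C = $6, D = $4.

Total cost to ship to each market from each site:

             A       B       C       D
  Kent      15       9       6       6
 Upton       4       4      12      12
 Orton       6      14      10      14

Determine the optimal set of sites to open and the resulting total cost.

Open A and D; minimum total cost 22.

For any fixed open set, each market goes to its cheapest open site; total = fixed + service.
{A, D}: Kent→D 6, Upton→A 4, Orton→A 6. Service 16; fixed 6; total 22.
{A, B}: service 19 + fixed 4 = 23
{A, B, D}: service 16 + fixed 8 = 24
{A, B, C, D}: service 16 + fixed 14 = 30
No other subset beats 22.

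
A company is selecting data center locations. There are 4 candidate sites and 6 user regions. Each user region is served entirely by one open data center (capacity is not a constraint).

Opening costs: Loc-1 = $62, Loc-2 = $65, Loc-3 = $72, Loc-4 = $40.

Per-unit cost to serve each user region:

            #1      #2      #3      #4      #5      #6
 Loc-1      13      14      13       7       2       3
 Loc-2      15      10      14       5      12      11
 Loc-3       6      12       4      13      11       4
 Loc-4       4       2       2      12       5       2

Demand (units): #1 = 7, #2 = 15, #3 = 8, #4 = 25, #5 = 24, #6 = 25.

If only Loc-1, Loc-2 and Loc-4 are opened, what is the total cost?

Each user region is assigned to its cheapest site among the open ones.
{Loc-1, Loc-2, Loc-4}: #1→Loc-4 4·7=28, #2→Loc-4 2·15=30, #3→Loc-4 2·8=16, #4→Loc-2 5·25=125, #5→Loc-1 2·24=48, #6→Loc-4 2·25=50. Service 297; fixed 167; total 464.

Total cost: 464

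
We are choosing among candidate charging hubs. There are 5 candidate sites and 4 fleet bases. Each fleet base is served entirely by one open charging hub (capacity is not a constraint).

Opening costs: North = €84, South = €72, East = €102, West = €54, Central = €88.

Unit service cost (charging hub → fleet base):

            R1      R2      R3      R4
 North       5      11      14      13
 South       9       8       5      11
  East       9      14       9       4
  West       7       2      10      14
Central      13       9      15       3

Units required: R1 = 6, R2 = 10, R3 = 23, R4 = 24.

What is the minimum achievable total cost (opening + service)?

Minimum total cost: 463

For any fixed open set, each fleet base goes to its cheapest open site; total = fixed + service.
{South, West, Central}: R1→West 7·6=42, R2→West 2·10=20, R3→South 5·23=115, R4→Central 3·24=72. Service 249; fixed 214; total 463.
{South, Central}: service 321 + fixed 160 = 481
{South, East, West}: service 273 + fixed 228 = 501
{North, South, East, West, Central}: service 237 + fixed 400 = 637
No other subset beats 463.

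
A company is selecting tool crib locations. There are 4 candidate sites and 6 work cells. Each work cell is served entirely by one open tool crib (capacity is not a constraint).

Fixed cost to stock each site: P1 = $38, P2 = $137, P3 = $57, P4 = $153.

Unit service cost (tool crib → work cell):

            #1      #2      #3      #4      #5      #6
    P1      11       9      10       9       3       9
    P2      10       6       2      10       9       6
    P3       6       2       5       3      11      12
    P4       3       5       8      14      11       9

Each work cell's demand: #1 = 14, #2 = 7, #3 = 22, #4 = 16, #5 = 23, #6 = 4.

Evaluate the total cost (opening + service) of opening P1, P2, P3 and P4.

Total cost: 626

Each work cell is assigned to its cheapest site among the open ones.
{P1, P2, P3, P4}: #1→P4 3·14=42, #2→P3 2·7=14, #3→P2 2·22=44, #4→P3 3·16=48, #5→P1 3·23=69, #6→P2 6·4=24. Service 241; fixed 385; total 626.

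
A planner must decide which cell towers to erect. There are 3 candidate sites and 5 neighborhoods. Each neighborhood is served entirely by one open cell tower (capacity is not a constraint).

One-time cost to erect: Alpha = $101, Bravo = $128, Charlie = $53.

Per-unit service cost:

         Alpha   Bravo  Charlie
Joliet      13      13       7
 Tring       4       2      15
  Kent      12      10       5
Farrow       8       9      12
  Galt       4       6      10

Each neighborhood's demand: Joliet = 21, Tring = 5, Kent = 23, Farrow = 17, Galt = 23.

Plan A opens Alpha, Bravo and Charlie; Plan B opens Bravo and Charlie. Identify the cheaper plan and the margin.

Plan A: {Alpha, Bravo, Charlie}: Joliet→Charlie 7·21=147, Tring→Bravo 2·5=10, Kent→Charlie 5·23=115, Farrow→Alpha 8·17=136, Galt→Alpha 4·23=92. Service 500; fixed 282; total 782.
Plan B: {Bravo, Charlie}: Joliet→Charlie 7·21=147, Tring→Bravo 2·5=10, Kent→Charlie 5·23=115, Farrow→Bravo 9·17=153, Galt→Bravo 6·23=138. Service 563; fixed 181; total 744.
Difference: |782 − 744| = 38.

Plan B is cheaper by 38.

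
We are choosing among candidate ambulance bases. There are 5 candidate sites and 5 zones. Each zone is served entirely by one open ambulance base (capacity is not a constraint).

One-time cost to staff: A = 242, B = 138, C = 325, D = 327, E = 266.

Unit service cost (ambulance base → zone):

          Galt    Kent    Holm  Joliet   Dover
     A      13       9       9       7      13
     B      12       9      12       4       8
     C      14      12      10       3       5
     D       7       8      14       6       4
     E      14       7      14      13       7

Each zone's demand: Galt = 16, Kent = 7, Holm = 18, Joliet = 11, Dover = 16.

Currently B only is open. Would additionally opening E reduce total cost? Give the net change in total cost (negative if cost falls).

Current service cost with {B}: 643.
Adding E: each zone re-picks its cheapest; new service cost 613, saving 30.
Extra fixed cost: 266. Net change = 266 − 30 = 236.
(Totals: 781 → 1017.)

No — net change +236 (cost rises by 236).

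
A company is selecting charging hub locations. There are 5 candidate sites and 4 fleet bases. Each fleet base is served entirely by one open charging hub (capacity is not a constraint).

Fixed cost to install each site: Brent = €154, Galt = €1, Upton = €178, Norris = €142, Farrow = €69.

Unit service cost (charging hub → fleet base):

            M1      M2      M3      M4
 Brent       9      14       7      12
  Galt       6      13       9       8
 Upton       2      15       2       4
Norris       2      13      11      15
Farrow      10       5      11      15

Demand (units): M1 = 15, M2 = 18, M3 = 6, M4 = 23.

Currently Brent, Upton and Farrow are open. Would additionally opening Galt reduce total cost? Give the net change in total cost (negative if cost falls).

No — net change +1 (cost rises by 1).

Current service cost with {Brent, Upton, Farrow}: 224.
Adding Galt: each fleet base re-picks its cheapest; new service cost 224, saving 0.
Extra fixed cost: 1. Net change = 1 − 0 = 1.
(Totals: 625 → 626.)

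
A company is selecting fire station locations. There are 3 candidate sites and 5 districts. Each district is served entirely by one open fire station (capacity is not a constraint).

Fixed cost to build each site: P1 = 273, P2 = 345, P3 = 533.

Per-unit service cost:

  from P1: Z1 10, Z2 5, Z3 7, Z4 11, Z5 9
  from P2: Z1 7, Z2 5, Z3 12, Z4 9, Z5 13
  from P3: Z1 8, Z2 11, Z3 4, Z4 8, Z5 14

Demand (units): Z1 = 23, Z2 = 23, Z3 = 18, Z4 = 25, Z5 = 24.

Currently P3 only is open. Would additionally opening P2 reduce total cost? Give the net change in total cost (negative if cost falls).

Current service cost with {P3}: 1045.
Adding P2: each district re-picks its cheapest; new service cost 860, saving 185.
Extra fixed cost: 345. Net change = 345 − 185 = 160.
(Totals: 1578 → 1738.)

No — net change +160 (cost rises by 160).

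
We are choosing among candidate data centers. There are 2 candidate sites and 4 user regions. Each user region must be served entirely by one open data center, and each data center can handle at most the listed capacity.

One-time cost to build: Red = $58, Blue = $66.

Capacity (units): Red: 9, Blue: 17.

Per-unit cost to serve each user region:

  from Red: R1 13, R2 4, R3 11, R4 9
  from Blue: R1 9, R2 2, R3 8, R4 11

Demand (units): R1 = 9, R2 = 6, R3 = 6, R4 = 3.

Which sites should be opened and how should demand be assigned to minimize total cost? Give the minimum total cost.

Minimum total cost: 304

Open {Red, Blue}: R1→Blue 9·9=81, R2→Red 4·6=24, R3→Blue 8·6=48, R4→Red 9·3=27.
Loads: Red carries 9/9, Blue carries 15/17. Service 180; fixed 124; total 304.
Next best feasible plan costs 310.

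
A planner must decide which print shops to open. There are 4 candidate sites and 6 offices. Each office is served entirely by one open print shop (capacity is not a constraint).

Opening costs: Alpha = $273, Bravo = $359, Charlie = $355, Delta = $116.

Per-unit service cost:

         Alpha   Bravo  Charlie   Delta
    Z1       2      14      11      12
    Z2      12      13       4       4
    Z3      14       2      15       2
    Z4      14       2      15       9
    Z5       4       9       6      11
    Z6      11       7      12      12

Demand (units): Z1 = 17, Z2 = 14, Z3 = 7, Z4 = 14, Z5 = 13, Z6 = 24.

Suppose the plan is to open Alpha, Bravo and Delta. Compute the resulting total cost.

Total cost: 1100

Each office is assigned to its cheapest site among the open ones.
{Alpha, Bravo, Delta}: Z1→Alpha 2·17=34, Z2→Delta 4·14=56, Z3→Bravo 2·7=14, Z4→Bravo 2·14=28, Z5→Alpha 4·13=52, Z6→Bravo 7·24=168. Service 352; fixed 748; total 1100.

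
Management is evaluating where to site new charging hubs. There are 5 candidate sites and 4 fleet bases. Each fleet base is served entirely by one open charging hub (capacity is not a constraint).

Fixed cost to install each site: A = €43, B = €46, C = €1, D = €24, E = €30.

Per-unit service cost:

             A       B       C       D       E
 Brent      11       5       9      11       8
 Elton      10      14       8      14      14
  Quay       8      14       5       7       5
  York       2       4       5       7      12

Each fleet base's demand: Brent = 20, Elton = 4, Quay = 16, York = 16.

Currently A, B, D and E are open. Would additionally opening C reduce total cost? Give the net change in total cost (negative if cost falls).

Yes — net change −7 (cost falls by 7).

Current service cost with {A, B, D, E}: 252.
Adding C: each fleet base re-picks its cheapest; new service cost 244, saving 8.
Extra fixed cost: 1. Net change = 1 − 8 = -7.
(Totals: 395 → 388.)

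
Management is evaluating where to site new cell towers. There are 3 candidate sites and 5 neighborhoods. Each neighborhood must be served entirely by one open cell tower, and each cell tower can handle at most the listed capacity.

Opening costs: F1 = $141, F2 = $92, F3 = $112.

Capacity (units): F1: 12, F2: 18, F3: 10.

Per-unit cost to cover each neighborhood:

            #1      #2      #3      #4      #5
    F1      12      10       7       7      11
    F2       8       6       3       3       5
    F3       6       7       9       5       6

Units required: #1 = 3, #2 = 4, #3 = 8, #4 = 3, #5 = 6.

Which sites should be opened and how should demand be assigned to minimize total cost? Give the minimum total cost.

Open {F2, F3}: #1→F3 6·3=18, #2→F3 7·4=28, #3→F2 3·8=24, #4→F2 3·3=9, #5→F2 5·6=30.
Loads: F2 carries 17/18, F3 carries 7/10. Service 109; fixed 204; total 313.
Next best feasible plan costs 315.

Minimum total cost: 313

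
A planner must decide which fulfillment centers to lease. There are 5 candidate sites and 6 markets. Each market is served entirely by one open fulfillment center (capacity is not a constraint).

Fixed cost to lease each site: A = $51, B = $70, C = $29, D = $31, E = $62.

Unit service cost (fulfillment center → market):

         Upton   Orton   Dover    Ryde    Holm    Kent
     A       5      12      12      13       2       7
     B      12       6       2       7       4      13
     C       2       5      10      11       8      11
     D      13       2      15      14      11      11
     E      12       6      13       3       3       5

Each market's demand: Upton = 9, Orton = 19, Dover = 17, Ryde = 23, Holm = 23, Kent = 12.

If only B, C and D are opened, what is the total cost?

Each market is assigned to its cheapest site among the open ones.
{B, C, D}: Upton→C 2·9=18, Orton→D 2·19=38, Dover→B 2·17=34, Ryde→B 7·23=161, Holm→B 4·23=92, Kent→C 11·12=132. Service 475; fixed 130; total 605.

Total cost: 605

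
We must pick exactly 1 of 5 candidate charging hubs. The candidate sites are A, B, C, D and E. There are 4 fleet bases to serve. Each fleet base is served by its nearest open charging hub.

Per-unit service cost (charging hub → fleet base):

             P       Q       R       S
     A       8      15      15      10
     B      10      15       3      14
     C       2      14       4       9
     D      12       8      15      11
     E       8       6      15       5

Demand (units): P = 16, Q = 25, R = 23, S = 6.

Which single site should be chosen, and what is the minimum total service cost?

With exactly 1 open, each fleet base uses its cheapest among the chosen.
{C}: P→C 2·16=32, Q→C 14·25=350, R→C 4·23=92, S→C 9·6=54. Service cost 528.
{E}: service cost 653
{B}: service cost 688
Among all 5 size-1 choices, {C} is lowest.

Choose C only; total service cost 528.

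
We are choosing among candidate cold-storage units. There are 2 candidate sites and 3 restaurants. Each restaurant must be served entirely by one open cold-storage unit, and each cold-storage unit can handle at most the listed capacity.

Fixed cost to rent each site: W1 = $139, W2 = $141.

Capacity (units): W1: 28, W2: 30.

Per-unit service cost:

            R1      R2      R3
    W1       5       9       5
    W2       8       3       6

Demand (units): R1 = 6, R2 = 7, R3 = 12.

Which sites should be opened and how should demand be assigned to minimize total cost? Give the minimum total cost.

Open {W2}: R1→W2 8·6=48, R2→W2 3·7=21, R3→W2 6·12=72.
Loads: W2 carries 25/30. Service 141; fixed 141; total 282.
Next best feasible plan costs 292.

Minimum total cost: 282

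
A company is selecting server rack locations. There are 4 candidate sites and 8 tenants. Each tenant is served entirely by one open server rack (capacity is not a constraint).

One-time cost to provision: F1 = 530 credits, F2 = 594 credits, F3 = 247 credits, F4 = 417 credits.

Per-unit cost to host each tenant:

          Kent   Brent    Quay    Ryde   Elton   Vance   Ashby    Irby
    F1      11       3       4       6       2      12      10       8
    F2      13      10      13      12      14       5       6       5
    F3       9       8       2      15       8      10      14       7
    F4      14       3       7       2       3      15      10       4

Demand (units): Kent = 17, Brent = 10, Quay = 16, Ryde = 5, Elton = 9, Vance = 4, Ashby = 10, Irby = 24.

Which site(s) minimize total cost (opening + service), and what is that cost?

For any fixed open set, each tenant goes to its cheapest open site; total = fixed + service.
{F3}: Kent→F3 9·17=153, Brent→F3 8·10=80, Quay→F3 2·16=32, Ryde→F3 15·5=75, Elton→F3 8·9=72, Vance→F3 10·4=40, Ashby→F3 14·10=140, Irby→F3 7·24=168. Service 760; fixed 247; total 1007.
{F4}: Kent→F4 14·17=238, Brent→F4 3·10=30, Quay→F4 7·16=112, Ryde→F4 2·5=10, Elton→F4 3·9=27, Vance→F4 15·4=60, Ashby→F4 10·10=100, Irby→F4 4·24=96. Service 673; fixed 417; total 1090.
{F3, F4}: service 488 + fixed 664 = 1152
{F1, F2, F3, F4}: service 419 + fixed 1788 = 2207
No other subset beats 1007.

Open F3 only; minimum total cost 1007.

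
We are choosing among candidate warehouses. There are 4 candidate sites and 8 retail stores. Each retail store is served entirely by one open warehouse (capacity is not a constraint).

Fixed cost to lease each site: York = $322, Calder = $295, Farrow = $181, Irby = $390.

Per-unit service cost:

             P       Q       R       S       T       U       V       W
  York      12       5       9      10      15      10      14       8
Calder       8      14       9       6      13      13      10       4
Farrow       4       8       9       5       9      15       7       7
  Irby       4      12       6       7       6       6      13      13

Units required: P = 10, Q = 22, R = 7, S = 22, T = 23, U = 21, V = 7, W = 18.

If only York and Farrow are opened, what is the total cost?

Total cost: 1418

Each retail store is assigned to its cheapest site among the open ones.
{York, Farrow}: P→Farrow 4·10=40, Q→York 5·22=110, R→York 9·7=63, S→Farrow 5·22=110, T→Farrow 9·23=207, U→York 10·21=210, V→Farrow 7·7=49, W→Farrow 7·18=126. Service 915; fixed 503; total 1418.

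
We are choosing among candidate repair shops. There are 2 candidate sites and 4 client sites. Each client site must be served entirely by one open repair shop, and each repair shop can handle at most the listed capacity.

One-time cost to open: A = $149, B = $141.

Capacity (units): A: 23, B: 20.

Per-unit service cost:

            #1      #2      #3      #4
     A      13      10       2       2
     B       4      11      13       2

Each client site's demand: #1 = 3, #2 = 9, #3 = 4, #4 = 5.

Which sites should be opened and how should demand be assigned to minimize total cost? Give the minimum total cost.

Minimum total cost: 296

Open {A}: #1→A 13·3=39, #2→A 10·9=90, #3→A 2·4=8, #4→A 2·5=10.
Loads: A carries 21/23. Service 147; fixed 149; total 296.
Next best feasible plan costs 410.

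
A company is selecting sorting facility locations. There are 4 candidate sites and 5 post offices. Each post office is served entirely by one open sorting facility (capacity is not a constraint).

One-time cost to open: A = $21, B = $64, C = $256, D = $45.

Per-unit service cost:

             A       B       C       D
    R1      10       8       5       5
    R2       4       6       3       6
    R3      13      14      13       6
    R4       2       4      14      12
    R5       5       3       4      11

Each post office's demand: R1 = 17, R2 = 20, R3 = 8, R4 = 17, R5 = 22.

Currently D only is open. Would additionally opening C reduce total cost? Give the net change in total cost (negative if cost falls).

Current service cost with {D}: 699.
Adding C: each post office re-picks its cheapest; new service cost 485, saving 214.
Extra fixed cost: 256. Net change = 256 − 214 = 42.
(Totals: 744 → 786.)

No — net change +42 (cost rises by 42).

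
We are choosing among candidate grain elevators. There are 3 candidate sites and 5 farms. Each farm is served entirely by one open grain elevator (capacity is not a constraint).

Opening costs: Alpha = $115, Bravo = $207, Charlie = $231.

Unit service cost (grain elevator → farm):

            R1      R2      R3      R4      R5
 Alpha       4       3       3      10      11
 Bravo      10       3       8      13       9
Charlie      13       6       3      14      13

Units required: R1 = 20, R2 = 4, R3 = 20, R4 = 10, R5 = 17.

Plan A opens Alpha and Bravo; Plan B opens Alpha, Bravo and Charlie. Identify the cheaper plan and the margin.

Plan A: {Alpha, Bravo}: R1→Alpha 4·20=80, R2→Alpha 3·4=12, R3→Alpha 3·20=60, R4→Alpha 10·10=100, R5→Bravo 9·17=153. Service 405; fixed 322; total 727.
Plan B: {Alpha, Bravo, Charlie}: R1→Alpha 4·20=80, R2→Alpha 3·4=12, R3→Alpha 3·20=60, R4→Alpha 10·10=100, R5→Bravo 9·17=153. Service 405; fixed 553; total 958.
Difference: |727 − 958| = 231.

Plan A is cheaper by 231.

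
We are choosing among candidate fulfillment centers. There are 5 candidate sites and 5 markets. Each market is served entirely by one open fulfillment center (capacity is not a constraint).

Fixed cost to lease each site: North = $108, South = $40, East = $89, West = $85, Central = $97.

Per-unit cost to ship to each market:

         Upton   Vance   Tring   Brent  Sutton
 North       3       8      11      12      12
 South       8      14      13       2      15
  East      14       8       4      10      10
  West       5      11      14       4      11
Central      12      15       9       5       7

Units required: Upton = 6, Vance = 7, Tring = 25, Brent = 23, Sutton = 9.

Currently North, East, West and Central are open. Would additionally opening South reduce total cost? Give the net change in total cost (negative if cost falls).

Current service cost with {North, East, West, Central}: 329.
Adding South: each market re-picks its cheapest; new service cost 283, saving 46.
Extra fixed cost: 40. Net change = 40 − 46 = -6.
(Totals: 708 → 702.)

Yes — net change −6 (cost falls by 6).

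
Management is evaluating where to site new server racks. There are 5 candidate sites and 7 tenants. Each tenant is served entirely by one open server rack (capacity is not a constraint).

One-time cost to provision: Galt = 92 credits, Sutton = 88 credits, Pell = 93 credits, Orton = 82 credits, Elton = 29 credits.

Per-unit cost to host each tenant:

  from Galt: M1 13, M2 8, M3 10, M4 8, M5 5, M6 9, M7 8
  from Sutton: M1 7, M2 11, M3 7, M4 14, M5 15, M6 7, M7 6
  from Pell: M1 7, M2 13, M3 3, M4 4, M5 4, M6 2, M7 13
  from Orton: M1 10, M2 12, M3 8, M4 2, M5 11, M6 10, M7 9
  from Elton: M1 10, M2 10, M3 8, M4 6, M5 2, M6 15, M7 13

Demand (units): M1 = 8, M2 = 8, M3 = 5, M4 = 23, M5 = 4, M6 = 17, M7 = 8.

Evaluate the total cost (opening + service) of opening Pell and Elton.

Total cost: 511

Each tenant is assigned to its cheapest site among the open ones.
{Pell, Elton}: M1→Pell 7·8=56, M2→Elton 10·8=80, M3→Pell 3·5=15, M4→Pell 4·23=92, M5→Elton 2·4=8, M6→Pell 2·17=34, M7→Pell 13·8=104. Service 389; fixed 122; total 511.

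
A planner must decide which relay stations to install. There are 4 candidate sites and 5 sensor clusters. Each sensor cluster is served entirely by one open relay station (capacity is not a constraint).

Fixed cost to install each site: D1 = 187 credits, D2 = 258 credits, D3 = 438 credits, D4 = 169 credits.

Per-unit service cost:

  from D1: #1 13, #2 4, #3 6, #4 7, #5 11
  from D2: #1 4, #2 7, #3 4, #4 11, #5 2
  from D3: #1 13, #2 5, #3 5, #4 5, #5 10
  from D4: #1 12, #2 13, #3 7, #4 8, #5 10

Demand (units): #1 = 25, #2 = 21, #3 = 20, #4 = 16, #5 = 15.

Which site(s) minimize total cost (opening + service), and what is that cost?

For any fixed open set, each sensor cluster goes to its cheapest open site; total = fixed + service.
{D2}: #1→D2 4·25=100, #2→D2 7·21=147, #3→D2 4·20=80, #4→D2 11·16=176, #5→D2 2·15=30. Service 533; fixed 258; total 791.
{D1, D2}: service 406 + fixed 445 = 851
{D2, D4}: service 485 + fixed 427 = 912
{D1, D2, D3, D4}: service 374 + fixed 1052 = 1426
(All 15 nonempty subsets were checked; D2 only is lowest.)

Open D2 only; minimum total cost 791.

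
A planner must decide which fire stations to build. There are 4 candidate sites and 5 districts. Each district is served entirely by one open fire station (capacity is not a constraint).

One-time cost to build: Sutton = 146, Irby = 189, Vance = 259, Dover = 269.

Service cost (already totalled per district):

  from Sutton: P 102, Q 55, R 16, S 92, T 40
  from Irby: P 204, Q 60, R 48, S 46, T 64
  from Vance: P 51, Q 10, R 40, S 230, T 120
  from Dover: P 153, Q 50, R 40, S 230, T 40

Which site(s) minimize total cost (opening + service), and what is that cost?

For any fixed open set, each district goes to its cheapest open site; total = fixed + service.
{Sutton}: P→Sutton 102, Q→Sutton 55, R→Sutton 16, S→Sutton 92, T→Sutton 40. Service 305; fixed 146; total 451.
{Sutton, Irby}: P→Sutton 102, Q→Sutton 55, R→Sutton 16, S→Irby 46, T→Sutton 40. Service 259; fixed 335; total 594.
{Irby}: P→Irby 204, Q→Irby 60, R→Irby 48, S→Irby 46, T→Irby 64. Service 422; fixed 189; total 611.
{Sutton, Irby, Vance, Dover}: P→Vance 51, Q→Vance 10, R→Sutton 16, S→Irby 46, T→Sutton 40. Service 163; fixed 863; total 1026.
No other subset beats 451.

Open Sutton only; minimum total cost 451.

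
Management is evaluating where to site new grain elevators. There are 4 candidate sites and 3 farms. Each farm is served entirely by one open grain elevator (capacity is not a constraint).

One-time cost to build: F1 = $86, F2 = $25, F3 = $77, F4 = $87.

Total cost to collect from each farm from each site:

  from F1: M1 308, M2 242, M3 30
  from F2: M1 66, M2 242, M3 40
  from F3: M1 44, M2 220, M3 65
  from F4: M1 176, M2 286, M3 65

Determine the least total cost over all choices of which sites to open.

Minimum total cost: 373

For any fixed open set, each farm goes to its cheapest open site; total = fixed + service.
{F2}: M1→F2 66, M2→F2 242, M3→F2 40. Service 348; fixed 25; total 373.
{F2, F3}: service 304 + fixed 102 = 406
{F3}: service 329 + fixed 77 = 406
{F1, F2, F3, F4}: service 294 + fixed 275 = 569
(All 15 nonempty subsets were checked; F2 only is lowest.)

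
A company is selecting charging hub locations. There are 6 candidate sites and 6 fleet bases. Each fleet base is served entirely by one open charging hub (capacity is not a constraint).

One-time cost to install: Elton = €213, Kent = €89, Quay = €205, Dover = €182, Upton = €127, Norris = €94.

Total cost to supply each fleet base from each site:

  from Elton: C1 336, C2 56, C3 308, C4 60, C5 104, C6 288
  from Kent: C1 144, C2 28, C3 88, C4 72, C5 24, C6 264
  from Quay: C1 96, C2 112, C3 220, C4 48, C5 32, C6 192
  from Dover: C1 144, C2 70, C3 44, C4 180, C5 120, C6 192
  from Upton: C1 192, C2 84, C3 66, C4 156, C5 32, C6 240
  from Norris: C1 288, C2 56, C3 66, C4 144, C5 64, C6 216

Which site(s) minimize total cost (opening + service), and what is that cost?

Open Kent only; minimum total cost 709.

For any fixed open set, each fleet base goes to its cheapest open site; total = fixed + service.
{Kent}: C1→Kent 144, C2→Kent 28, C3→Kent 88, C4→Kent 72, C5→Kent 24, C6→Kent 264. Service 620; fixed 89; total 709.
{Kent, Norris}: service 550 + fixed 183 = 733
{Kent, Quay}: C1→Quay 96, C2→Kent 28, C3→Kent 88, C4→Quay 48, C5→Kent 24, C6→Quay 192. Service 476; fixed 294; total 770.
{Elton, Kent, Quay, Dover, Upton, Norris}: service 432 + fixed 910 = 1342
No other subset beats 709.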